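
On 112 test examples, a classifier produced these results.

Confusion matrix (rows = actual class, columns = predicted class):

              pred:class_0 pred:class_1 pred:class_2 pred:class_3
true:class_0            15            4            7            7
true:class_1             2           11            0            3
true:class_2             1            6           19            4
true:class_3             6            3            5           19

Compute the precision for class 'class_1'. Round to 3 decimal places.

precision = TP/(TP+FP).
class_1: TP=11, FP=4+6+3=13 → 11/24 = 0.4583

0.458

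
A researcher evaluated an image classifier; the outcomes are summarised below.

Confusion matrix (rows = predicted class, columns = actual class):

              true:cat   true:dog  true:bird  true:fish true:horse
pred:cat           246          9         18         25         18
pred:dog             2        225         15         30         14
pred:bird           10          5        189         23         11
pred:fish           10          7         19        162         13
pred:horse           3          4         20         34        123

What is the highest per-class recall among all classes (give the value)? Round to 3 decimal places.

0.908

Per-class recall (TP/(TP+FN)):
  cat: TP=246, FN=2+10+10+3=25 → 246/271 = 0.9077
  dog: TP=225, FN=9+5+7+4=25 → 225/250 = 0.9000
  bird: TP=189, FN=18+15+19+20=72 → 189/261 = 0.7241
  fish: TP=162, FN=25+30+23+34=112 → 162/274 = 0.5912
  horse: TP=123, FN=18+14+11+13=56 → 123/179 = 0.6872
Highest is class 'cat' with recall = 0.908.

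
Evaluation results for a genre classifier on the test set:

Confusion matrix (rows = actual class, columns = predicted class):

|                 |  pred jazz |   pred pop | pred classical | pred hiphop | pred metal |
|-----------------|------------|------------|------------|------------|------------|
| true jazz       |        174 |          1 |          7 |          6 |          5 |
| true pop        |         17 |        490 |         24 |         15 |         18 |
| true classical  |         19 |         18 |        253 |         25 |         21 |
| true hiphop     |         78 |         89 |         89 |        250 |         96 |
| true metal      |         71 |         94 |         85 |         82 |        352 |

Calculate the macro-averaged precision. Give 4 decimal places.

Per-class precision (TP/(TP+FP)):
  jazz: TP=174, FP=17+19+78+71=185 → 174/359 = 0.48468
  pop: TP=490, FP=1+18+89+94=202 → 490/692 = 0.70809
  classical: TP=253, FP=7+24+89+85=205 → 253/458 = 0.55240
  hiphop: TP=250, FP=6+15+25+82=128 → 250/378 = 0.66138
  metal: TP=352, FP=5+18+21+96=140 → 352/492 = 0.71545
Macro-precision = mean = (0.48468 + 0.70809 + 0.55240 + 0.66138 + 0.71545) / 5 = 0.6244

0.6244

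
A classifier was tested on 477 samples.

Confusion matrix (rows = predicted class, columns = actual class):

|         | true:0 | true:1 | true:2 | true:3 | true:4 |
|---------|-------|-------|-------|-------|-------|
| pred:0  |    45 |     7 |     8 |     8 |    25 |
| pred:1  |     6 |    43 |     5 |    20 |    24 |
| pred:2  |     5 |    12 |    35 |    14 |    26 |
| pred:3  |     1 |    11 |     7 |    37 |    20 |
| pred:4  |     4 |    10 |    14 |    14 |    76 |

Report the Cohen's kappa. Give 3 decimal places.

Observed agreement pₒ = trace/N = 236/477 = 0.4948
Expected agreement pₑ = Σ (rowᵢ·colᵢ)/N² = (61·93 + 83·98 + 69·92 + 93·76 + 171·118)/477² = 0.2083
κ = (pₒ − pₑ)/(1 − pₑ) = (0.4948 − 0.2083)/(1 − 0.2083) = 0.362

0.362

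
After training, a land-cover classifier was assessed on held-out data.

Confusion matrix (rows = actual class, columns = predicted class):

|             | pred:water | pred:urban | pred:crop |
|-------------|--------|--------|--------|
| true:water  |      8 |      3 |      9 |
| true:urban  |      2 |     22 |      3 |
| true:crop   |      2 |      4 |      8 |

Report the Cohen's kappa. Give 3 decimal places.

Observed agreement pₒ = trace/N = 38/61 = 0.6230
Expected agreement pₑ = Σ (rowᵢ·colᵢ)/N² = (20·12 + 27·29 + 14·20)/61² = 0.3502
κ = (pₒ − pₑ)/(1 − pₑ) = (0.6230 − 0.3502)/(1 − 0.3502) = 0.420

0.420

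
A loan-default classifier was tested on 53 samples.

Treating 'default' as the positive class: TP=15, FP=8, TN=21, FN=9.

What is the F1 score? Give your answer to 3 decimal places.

0.638

Precision = TP/(TP+FP) = 15/23 = 0.6522
Recall = TP/(TP+FN) = 15/24 = 0.6250
F1 = 2·TP/(2·TP+FP+FN) = 30/47 = 0.638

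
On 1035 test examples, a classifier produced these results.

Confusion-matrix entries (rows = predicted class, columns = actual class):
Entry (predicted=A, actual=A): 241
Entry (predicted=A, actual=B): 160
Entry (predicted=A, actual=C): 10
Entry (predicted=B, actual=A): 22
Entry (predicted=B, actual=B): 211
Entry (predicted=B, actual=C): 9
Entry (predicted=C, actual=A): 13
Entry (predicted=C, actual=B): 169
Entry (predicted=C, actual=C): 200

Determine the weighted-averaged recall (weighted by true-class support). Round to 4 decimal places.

Per-class recall (TP/(TP+FN)):
  A: TP=241, FN=22+13=35 → 241/276 = 0.87319
  B: TP=211, FN=160+169=329 → 211/540 = 0.39074
  C: TP=200, FN=10+9=19 → 200/219 = 0.91324
Weighted-recall = Σ (supportᵢ/N)·recallᵢ with N=1035: (276/1035)·0.87319 + (540/1035)·0.39074 + (219/1035)·0.91324 = 0.6300

0.6300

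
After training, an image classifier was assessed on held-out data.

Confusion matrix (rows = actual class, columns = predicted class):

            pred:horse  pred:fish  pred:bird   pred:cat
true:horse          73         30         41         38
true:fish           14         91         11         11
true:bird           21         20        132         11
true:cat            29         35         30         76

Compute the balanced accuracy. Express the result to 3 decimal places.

0.571

Balanced accuracy = mean of per-class recall.
  horse: recall = 73/182 = 0.4011
  fish: recall = 91/127 = 0.7165
  bird: recall = 132/184 = 0.7174
  cat: recall = 76/170 = 0.4471
Mean = (0.4011 + 0.7165 + 0.7174 + 0.4471) / 4 = 0.571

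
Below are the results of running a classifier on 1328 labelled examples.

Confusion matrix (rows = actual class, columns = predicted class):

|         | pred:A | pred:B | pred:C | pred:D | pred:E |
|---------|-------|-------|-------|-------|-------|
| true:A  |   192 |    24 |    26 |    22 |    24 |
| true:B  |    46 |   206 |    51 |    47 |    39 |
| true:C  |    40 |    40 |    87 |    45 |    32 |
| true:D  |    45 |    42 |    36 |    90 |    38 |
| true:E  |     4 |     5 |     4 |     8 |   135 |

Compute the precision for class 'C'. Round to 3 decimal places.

0.426

precision = TP/(TP+FP).
C: TP=87, FP=26+51+36+4=117 → 87/204 = 0.4265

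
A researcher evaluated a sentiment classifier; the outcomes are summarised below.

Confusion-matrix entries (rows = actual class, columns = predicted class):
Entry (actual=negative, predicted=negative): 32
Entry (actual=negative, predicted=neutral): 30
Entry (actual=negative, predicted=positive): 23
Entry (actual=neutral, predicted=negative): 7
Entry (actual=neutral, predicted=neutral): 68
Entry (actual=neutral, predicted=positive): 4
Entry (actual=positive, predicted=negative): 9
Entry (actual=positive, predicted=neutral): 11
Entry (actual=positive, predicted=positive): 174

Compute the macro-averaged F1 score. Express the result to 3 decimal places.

0.695

Per-class F1 score (2·TP/(2·TP+FP+FN)):
  negative: TP=32, FP=7+9=16, FN=30+23=53 → 64/133 = 0.4812
  neutral: TP=68, FP=30+11=41, FN=7+4=11 → 136/188 = 0.7234
  positive: TP=174, FP=23+4=27, FN=9+11=20 → 348/395 = 0.8810
Macro-F1 score = mean = (0.4812 + 0.7234 + 0.8810) / 3 = 0.695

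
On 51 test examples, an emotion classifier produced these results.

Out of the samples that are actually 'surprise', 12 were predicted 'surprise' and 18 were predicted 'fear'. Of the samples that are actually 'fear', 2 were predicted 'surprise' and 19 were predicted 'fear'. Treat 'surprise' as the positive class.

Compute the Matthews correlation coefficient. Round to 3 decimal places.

0.336

MCC = (TP·TN − FP·FN) / √((TP+FP)(TP+FN)(TN+FP)(TN+FN))
Numerator = 12·19 − 2·18 = 192
Denominator = √(14·30·21·37) = √326340 = 571.2618
MCC = 192 / 571.2618 = 0.336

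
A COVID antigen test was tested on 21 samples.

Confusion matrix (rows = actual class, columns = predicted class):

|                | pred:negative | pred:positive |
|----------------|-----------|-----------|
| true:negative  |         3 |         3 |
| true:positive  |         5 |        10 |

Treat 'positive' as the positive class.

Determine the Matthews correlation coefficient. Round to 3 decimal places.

MCC = (TP·TN − FP·FN) / √((TP+FP)(TP+FN)(TN+FP)(TN+FN))
Numerator = 10·3 − 3·5 = 15
Denominator = √(13·15·6·8) = √9360 = 96.7471
MCC = 15 / 96.7471 = 0.155

0.155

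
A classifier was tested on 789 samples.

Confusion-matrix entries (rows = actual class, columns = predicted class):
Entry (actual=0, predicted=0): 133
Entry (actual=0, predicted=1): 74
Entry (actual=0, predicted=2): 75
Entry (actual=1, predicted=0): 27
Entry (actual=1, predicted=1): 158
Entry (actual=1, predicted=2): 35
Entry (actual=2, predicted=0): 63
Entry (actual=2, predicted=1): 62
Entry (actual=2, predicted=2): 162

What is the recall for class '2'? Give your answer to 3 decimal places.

recall = TP/(TP+FN).
2: TP=162, FN=63+62=125 → 162/287 = 0.5645

0.564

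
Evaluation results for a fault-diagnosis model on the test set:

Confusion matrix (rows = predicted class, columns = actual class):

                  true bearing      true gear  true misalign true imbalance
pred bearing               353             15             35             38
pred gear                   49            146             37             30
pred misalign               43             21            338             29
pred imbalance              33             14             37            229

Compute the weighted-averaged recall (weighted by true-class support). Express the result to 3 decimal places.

Per-class recall (TP/(TP+FN)):
  bearing: TP=353, FN=49+43+33=125 → 353/478 = 0.7385
  gear: TP=146, FN=15+21+14=50 → 146/196 = 0.7449
  misalign: TP=338, FN=35+37+37=109 → 338/447 = 0.7562
  imbalance: TP=229, FN=38+30+29=97 → 229/326 = 0.7025
Weighted-recall = Σ (supportᵢ/N)·recallᵢ with N=1447: (478/1447)·0.7385 + (196/1447)·0.7449 + (447/1447)·0.7562 + (326/1447)·0.7025 = 0.737

0.737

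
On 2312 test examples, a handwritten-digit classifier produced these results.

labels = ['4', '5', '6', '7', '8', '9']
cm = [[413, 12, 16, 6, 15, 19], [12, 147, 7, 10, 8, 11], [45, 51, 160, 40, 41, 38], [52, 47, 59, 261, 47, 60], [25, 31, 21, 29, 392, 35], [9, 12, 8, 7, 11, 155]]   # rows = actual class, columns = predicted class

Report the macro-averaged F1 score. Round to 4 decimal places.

Per-class F1 score (2·TP/(2·TP+FP+FN)):
  4: TP=413, FP=12+45+52+25+9=143, FN=12+16+6+15+19=68 → 826/1037 = 0.79653
  5: TP=147, FP=12+51+47+31+12=153, FN=12+7+10+8+11=48 → 294/495 = 0.59394
  6: TP=160, FP=16+7+59+21+8=111, FN=45+51+40+41+38=215 → 320/646 = 0.49536
  7: TP=261, FP=6+10+40+29+7=92, FN=52+47+59+47+60=265 → 522/879 = 0.59386
  8: TP=392, FP=15+8+41+47+11=122, FN=25+31+21+29+35=141 → 784/1047 = 0.74881
  9: TP=155, FP=19+11+38+60+35=163, FN=9+12+8+7+11=47 → 310/520 = 0.59615
Macro-F1 score = mean = (0.79653 + 0.59394 + 0.49536 + 0.59386 + 0.74881 + 0.59615) / 6 = 0.6374

0.6374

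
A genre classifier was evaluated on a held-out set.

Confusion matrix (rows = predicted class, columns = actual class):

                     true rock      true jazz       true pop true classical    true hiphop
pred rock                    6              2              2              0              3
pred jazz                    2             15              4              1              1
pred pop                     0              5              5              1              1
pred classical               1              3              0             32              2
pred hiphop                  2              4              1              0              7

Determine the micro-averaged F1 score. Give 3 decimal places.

0.650

Micro-averaging pools counts across classes: ΣTP=65, ΣFP=35, ΣFN=35.
Micro-F1 score = 2·TP/(2·TP+FP+FN) on pooled counts = 0.650 (equals overall accuracy in single-label multiclass).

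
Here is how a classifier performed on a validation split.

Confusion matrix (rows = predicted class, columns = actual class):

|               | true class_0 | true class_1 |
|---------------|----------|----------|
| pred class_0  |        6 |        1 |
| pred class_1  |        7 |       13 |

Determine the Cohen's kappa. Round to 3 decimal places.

Observed agreement pₒ = trace/N = 19/27 = 0.7037
Expected agreement pₑ = Σ (rowᵢ·colᵢ)/N² = (13·7 + 14·20)/27² = 0.5089
κ = (pₒ − pₑ)/(1 − pₑ) = (0.7037 − 0.5089)/(1 − 0.5089) = 0.397

0.397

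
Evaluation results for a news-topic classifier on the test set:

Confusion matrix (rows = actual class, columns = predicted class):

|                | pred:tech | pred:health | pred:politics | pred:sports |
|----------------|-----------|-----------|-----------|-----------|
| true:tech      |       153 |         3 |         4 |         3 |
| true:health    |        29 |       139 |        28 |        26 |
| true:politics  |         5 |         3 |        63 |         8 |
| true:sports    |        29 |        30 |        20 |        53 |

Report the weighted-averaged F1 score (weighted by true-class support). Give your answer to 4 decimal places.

0.6735

Per-class F1 score (2·TP/(2·TP+FP+FN)):
  tech: TP=153, FP=29+5+29=63, FN=3+4+3=10 → 306/379 = 0.80739
  health: TP=139, FP=3+3+30=36, FN=29+28+26=83 → 278/397 = 0.70025
  politics: TP=63, FP=4+28+20=52, FN=5+3+8=16 → 126/194 = 0.64948
  sports: TP=53, FP=3+26+8=37, FN=29+30+20=79 → 106/222 = 0.47748
Weighted-F1 score = Σ (supportᵢ/N)·F1 scoreᵢ with N=596: (163/596)·0.80739 + (222/596)·0.70025 + (79/596)·0.64948 + (132/596)·0.47748 = 0.6735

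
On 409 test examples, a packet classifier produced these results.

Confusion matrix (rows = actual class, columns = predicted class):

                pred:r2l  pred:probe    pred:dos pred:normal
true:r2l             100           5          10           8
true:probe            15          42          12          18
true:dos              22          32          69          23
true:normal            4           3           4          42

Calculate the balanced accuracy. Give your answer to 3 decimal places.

0.640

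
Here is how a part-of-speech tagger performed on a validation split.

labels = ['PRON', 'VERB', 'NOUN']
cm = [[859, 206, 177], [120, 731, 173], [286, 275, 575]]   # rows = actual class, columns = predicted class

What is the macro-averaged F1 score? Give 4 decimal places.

0.6324

Per-class F1 score (2·TP/(2·TP+FP+FN)):
  PRON: TP=859, FP=120+286=406, FN=206+177=383 → 1718/2507 = 0.68528
  VERB: TP=731, FP=206+275=481, FN=120+173=293 → 1462/2236 = 0.65385
  NOUN: TP=575, FP=177+173=350, FN=286+275=561 → 1150/2061 = 0.55798
Macro-F1 score = mean = (0.68528 + 0.65385 + 0.55798) / 3 = 0.6324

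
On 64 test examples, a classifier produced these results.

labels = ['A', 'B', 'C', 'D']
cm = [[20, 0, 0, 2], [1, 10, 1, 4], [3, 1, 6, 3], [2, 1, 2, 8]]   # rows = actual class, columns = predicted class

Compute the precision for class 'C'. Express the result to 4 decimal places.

0.6667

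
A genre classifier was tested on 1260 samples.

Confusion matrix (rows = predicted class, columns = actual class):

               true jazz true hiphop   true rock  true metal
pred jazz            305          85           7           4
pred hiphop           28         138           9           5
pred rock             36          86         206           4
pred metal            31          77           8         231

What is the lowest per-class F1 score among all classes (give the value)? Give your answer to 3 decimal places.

0.488

Per-class F1 score (2·TP/(2·TP+FP+FN)):
  jazz: TP=305, FP=85+7+4=96, FN=28+36+31=95 → 610/801 = 0.7615
  hiphop: TP=138, FP=28+9+5=42, FN=85+86+77=248 → 276/566 = 0.4876
  rock: TP=206, FP=36+86+4=126, FN=7+9+8=24 → 412/562 = 0.7331
  metal: TP=231, FP=31+77+8=116, FN=4+5+4=13 → 462/591 = 0.7817
Lowest is class 'hiphop' with F1 score = 0.488.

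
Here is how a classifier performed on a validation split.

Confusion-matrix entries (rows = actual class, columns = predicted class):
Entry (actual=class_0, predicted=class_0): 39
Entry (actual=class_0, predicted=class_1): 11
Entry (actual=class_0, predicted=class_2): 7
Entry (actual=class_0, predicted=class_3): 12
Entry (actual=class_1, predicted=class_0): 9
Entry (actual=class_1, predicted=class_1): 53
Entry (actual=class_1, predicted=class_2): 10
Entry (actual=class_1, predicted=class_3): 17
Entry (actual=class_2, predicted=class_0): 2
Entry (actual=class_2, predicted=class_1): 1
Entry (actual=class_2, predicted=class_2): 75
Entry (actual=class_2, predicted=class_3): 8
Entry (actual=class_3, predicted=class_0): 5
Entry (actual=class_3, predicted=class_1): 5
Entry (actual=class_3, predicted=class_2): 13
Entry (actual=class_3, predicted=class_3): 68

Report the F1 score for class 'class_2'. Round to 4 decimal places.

Treat 'class_2' as positive and all other classes as negative.
F1 score = 2·TP/(2·TP+FP+FN).
class_2: TP=75, FP=7+10+13=30, FN=2+1+8=11 → 150/191 = 0.78534

0.7853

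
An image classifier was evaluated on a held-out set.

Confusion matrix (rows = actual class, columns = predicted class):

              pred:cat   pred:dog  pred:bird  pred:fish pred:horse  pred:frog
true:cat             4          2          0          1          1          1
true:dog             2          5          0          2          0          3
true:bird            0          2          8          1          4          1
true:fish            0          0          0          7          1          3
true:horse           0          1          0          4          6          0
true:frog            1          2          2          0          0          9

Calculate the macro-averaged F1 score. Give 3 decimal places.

0.529

Per-class F1 score (2·TP/(2·TP+FP+FN)):
  cat: TP=4, FP=2+0+0+0+1=3, FN=2+0+1+1+1=5 → 8/16 = 0.5000
  dog: TP=5, FP=2+2+0+1+2=7, FN=2+0+2+0+3=7 → 10/24 = 0.4167
  bird: TP=8, FP=0+0+0+0+2=2, FN=0+2+1+4+1=8 → 16/26 = 0.6154
  fish: TP=7, FP=1+2+1+4+0=8, FN=0+0+0+1+3=4 → 14/26 = 0.5385
  horse: TP=6, FP=1+0+4+1+0=6, FN=0+1+0+4+0=5 → 12/23 = 0.5217
  frog: TP=9, FP=1+3+1+3+0=8, FN=1+2+2+0+0=5 → 18/31 = 0.5806
Macro-F1 score = mean = (0.5000 + 0.4167 + 0.6154 + 0.5385 + 0.5217 + 0.5806) / 6 = 0.529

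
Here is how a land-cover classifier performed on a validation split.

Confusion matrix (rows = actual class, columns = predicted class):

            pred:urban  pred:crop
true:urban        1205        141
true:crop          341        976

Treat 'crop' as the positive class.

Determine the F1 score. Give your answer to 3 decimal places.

Precision = TP/(TP+FP) = 976/1117 = 0.8738
Recall = TP/(TP+FN) = 976/1317 = 0.7411
F1 = 2·TP/(2·TP+FP+FN) = 1952/2434 = 0.802

0.802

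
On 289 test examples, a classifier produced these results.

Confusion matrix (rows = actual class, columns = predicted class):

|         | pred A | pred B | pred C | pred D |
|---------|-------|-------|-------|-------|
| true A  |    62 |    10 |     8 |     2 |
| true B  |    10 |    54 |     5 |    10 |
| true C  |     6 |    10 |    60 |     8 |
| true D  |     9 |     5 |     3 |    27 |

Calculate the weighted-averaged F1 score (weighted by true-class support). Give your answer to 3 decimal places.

0.703

Per-class F1 score (2·TP/(2·TP+FP+FN)):
  A: TP=62, FP=10+6+9=25, FN=10+8+2=20 → 124/169 = 0.7337
  B: TP=54, FP=10+10+5=25, FN=10+5+10=25 → 108/158 = 0.6835
  C: TP=60, FP=8+5+3=16, FN=6+10+8=24 → 120/160 = 0.7500
  D: TP=27, FP=2+10+8=20, FN=9+5+3=17 → 54/91 = 0.5934
Weighted-F1 score = Σ (supportᵢ/N)·F1 scoreᵢ with N=289: (82/289)·0.7337 + (79/289)·0.6835 + (84/289)·0.7500 + (44/289)·0.5934 = 0.703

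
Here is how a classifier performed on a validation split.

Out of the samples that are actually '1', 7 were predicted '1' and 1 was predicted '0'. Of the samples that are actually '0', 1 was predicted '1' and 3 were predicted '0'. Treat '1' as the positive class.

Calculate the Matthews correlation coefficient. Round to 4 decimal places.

MCC = (TP·TN − FP·FN) / √((TP+FP)(TP+FN)(TN+FP)(TN+FN))
Numerator = 7·3 − 1·1 = 20
Denominator = √(8·8·4·4) = √1024 = 32.0000
MCC = 20 / 32.0000 = 0.6250

0.6250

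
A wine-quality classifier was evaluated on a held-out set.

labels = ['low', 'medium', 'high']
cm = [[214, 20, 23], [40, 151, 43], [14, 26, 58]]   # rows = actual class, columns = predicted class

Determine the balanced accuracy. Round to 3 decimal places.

Balanced accuracy = mean of per-class recall.
  low: recall = 214/257 = 0.8327
  medium: recall = 151/234 = 0.6453
  high: recall = 58/98 = 0.5918
Mean = (0.8327 + 0.6453 + 0.5918) / 3 = 0.690

0.690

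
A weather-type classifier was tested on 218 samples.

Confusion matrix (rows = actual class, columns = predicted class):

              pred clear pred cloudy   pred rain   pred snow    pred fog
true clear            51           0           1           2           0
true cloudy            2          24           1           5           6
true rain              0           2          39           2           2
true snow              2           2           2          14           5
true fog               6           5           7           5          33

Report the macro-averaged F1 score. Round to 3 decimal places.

Per-class F1 score (2·TP/(2·TP+FP+FN)):
  clear: TP=51, FP=2+0+2+6=10, FN=0+1+2+0=3 → 102/115 = 0.8870
  cloudy: TP=24, FP=0+2+2+5=9, FN=2+1+5+6=14 → 48/71 = 0.6761
  rain: TP=39, FP=1+1+2+7=11, FN=0+2+2+2=6 → 78/95 = 0.8211
  snow: TP=14, FP=2+5+2+5=14, FN=2+2+2+5=11 → 28/53 = 0.5283
  fog: TP=33, FP=0+6+2+5=13, FN=6+5+7+5=23 → 66/102 = 0.6471
Macro-F1 score = mean = (0.8870 + 0.6761 + 0.8211 + 0.5283 + 0.6471) / 5 = 0.712

0.712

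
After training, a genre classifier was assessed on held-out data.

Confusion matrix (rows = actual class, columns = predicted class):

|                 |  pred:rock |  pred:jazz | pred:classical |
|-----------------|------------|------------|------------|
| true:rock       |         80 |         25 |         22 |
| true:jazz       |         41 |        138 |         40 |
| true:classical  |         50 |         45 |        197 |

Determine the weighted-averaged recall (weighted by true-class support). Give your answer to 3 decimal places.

Per-class recall (TP/(TP+FN)):
  rock: TP=80, FN=25+22=47 → 80/127 = 0.6299
  jazz: TP=138, FN=41+40=81 → 138/219 = 0.6301
  classical: TP=197, FN=50+45=95 → 197/292 = 0.6747
Weighted-recall = Σ (supportᵢ/N)·recallᵢ with N=638: (127/638)·0.6299 + (219/638)·0.6301 + (292/638)·0.6747 = 0.650

0.650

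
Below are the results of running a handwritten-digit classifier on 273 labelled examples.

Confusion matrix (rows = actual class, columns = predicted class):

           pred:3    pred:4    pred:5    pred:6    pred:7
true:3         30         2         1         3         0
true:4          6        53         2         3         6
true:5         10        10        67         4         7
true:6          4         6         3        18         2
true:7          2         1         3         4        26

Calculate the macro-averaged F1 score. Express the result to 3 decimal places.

Per-class F1 score (2·TP/(2·TP+FP+FN)):
  3: TP=30, FP=6+10+4+2=22, FN=2+1+3+0=6 → 60/88 = 0.6818
  4: TP=53, FP=2+10+6+1=19, FN=6+2+3+6=17 → 106/142 = 0.7465
  5: TP=67, FP=1+2+3+3=9, FN=10+10+4+7=31 → 134/174 = 0.7701
  6: TP=18, FP=3+3+4+4=14, FN=4+6+3+2=15 → 36/65 = 0.5538
  7: TP=26, FP=0+6+7+2=15, FN=2+1+3+4=10 → 52/77 = 0.6753
Macro-F1 score = mean = (0.6818 + 0.7465 + 0.7701 + 0.5538 + 0.6753) / 5 = 0.686

0.686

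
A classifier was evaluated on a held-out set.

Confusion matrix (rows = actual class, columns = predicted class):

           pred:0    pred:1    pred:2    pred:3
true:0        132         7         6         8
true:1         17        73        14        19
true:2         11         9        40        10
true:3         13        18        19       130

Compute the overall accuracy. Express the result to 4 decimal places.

Accuracy = trace / total = (132+73+40+130=375) / 526 = 375/526 = 0.7129

0.7129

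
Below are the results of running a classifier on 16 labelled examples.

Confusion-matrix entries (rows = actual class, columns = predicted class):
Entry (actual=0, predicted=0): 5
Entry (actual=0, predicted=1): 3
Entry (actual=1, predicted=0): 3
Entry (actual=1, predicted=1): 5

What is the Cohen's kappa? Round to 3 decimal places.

0.250

Observed agreement pₒ = trace/N = 10/16 = 0.6250
Expected agreement pₑ = Σ (rowᵢ·colᵢ)/N² = (8·8 + 8·8)/16² = 0.5000
κ = (pₒ − pₑ)/(1 − pₑ) = (0.6250 − 0.5000)/(1 − 0.5000) = 0.250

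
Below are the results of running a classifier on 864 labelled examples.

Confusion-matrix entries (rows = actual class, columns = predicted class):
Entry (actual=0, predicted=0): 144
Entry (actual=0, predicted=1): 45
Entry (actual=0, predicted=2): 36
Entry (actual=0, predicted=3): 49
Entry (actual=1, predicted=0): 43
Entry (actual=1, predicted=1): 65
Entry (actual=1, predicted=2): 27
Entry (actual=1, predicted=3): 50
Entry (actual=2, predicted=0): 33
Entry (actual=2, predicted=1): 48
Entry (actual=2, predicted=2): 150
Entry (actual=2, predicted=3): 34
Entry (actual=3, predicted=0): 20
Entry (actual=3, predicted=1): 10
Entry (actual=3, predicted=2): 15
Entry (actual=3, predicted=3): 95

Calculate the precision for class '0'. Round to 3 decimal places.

One-vs-rest for '0': TP = diagonal; FP = other classes predicted '0'; FN = '0' predicted as other.
precision = TP/(TP+FP).
0: TP=144, FP=43+33+20=96 → 144/240 = 0.6000

0.600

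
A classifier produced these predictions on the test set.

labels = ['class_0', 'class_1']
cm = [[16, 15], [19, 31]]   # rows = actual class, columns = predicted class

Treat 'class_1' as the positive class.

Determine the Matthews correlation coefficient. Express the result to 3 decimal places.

MCC = (TP·TN − FP·FN) / √((TP+FP)(TP+FN)(TN+FP)(TN+FN))
Numerator = 31·16 − 15·19 = 211
Denominator = √(46·50·31·35) = √2495500 = 1579.7152
MCC = 211 / 1579.7152 = 0.134

0.134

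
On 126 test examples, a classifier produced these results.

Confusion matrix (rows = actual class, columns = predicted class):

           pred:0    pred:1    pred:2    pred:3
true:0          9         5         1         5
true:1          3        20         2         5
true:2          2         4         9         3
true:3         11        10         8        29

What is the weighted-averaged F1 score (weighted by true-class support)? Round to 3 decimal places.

Per-class F1 score (2·TP/(2·TP+FP+FN)):
  0: TP=9, FP=3+2+11=16, FN=5+1+5=11 → 18/45 = 0.4000
  1: TP=20, FP=5+4+10=19, FN=3+2+5=10 → 40/69 = 0.5797
  2: TP=9, FP=1+2+8=11, FN=2+4+3=9 → 18/38 = 0.4737
  3: TP=29, FP=5+5+3=13, FN=11+10+8=29 → 58/100 = 0.5800
Weighted-F1 score = Σ (supportᵢ/N)·F1 scoreᵢ with N=126: (20/126)·0.4000 + (30/126)·0.5797 + (18/126)·0.4737 + (58/126)·0.5800 = 0.536

0.536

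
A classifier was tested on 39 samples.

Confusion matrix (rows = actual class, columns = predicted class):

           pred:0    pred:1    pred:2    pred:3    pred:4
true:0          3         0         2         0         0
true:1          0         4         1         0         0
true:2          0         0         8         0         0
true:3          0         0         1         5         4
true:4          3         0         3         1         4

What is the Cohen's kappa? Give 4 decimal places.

Observed agreement pₒ = trace/N = 24/39 = 0.61538
Expected agreement pₑ = Σ (rowᵢ·colᵢ)/N² = (5·6 + 5·4 + 8·15 + 10·6 + 11·8)/39² = 0.20907
κ = (pₒ − pₑ)/(1 − pₑ) = (0.61538 − 0.20907)/(1 − 0.20907) = 0.5137

0.5137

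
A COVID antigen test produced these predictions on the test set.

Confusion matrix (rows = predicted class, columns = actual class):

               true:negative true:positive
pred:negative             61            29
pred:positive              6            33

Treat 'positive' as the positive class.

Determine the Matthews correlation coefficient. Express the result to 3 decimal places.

MCC = (TP·TN − FP·FN) / √((TP+FP)(TP+FN)(TN+FP)(TN+FN))
Numerator = 33·61 − 6·29 = 1839
Denominator = √(39·62·67·90) = √14580540 = 3818.4473
MCC = 1839 / 3818.4473 = 0.482

0.482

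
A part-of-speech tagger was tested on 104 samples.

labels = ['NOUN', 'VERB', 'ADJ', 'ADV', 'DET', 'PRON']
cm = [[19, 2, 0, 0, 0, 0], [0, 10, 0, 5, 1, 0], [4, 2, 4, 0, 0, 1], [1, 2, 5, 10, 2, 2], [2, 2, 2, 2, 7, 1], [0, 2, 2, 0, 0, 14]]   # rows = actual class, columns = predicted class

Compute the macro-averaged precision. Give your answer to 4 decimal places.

0.6007

Per-class precision (TP/(TP+FP)):
  NOUN: TP=19, FP=0+4+1+2+0=7 → 19/26 = 0.73077
  VERB: TP=10, FP=2+2+2+2+2=10 → 10/20 = 0.50000
  ADJ: TP=4, FP=0+0+5+2+2=9 → 4/13 = 0.30769
  ADV: TP=10, FP=0+5+0+2+0=7 → 10/17 = 0.58824
  DET: TP=7, FP=0+1+0+2+0=3 → 7/10 = 0.70000
  PRON: TP=14, FP=0+0+1+2+1=4 → 14/18 = 0.77778
Macro-precision = mean = (0.73077 + 0.50000 + 0.30769 + 0.58824 + 0.70000 + 0.77778) / 6 = 0.6007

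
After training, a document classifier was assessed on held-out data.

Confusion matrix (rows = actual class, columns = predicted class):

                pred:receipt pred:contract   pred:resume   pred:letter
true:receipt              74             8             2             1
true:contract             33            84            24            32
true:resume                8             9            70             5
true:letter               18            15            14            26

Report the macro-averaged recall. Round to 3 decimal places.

0.618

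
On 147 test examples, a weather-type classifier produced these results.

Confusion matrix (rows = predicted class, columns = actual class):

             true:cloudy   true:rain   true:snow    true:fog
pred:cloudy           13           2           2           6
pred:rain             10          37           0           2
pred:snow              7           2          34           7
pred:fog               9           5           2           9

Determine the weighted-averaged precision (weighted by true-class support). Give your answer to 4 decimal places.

Per-class precision (TP/(TP+FP)):
  cloudy: TP=13, FP=2+2+6=10 → 13/23 = 0.56522
  rain: TP=37, FP=10+0+2=12 → 37/49 = 0.75510
  snow: TP=34, FP=7+2+7=16 → 34/50 = 0.68000
  fog: TP=9, FP=9+5+2=16 → 9/25 = 0.36000
Weighted-precision = Σ (supportᵢ/N)·precisionᵢ with N=147: (39/147)·0.56522 + (46/147)·0.75510 + (38/147)·0.68000 + (24/147)·0.36000 = 0.6208

0.6208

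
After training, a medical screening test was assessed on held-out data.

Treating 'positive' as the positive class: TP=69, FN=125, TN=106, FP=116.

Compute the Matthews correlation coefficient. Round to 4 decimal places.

MCC = (TP·TN − FP·FN) / √((TP+FP)(TP+FN)(TN+FP)(TN+FN))
Numerator = 69·106 − 116·125 = -7186
Denominator = √(185·194·222·231) = √1840510980 = 42901.1769
MCC = -7186 / 42901.1769 = -0.1675

-0.1675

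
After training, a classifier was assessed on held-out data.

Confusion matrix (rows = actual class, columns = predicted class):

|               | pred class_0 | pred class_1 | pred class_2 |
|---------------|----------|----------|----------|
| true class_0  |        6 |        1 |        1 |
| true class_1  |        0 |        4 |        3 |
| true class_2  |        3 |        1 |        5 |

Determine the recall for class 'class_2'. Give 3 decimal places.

Take TP from the diagonal, FP from the rest of the 'class_2' prediction marginal, FN from the rest of the 'class_2' actual marginal.
recall = TP/(TP+FN).
class_2: TP=5, FN=3+1=4 → 5/9 = 0.5556

0.556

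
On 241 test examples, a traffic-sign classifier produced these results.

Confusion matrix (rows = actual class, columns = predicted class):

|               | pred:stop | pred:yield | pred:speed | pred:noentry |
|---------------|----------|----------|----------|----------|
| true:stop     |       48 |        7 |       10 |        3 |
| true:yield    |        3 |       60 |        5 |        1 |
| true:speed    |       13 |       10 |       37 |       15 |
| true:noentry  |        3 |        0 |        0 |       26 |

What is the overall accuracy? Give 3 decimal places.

0.710

Accuracy = trace / total = (48+60+37+26=171) / 241 = 171/241 = 0.710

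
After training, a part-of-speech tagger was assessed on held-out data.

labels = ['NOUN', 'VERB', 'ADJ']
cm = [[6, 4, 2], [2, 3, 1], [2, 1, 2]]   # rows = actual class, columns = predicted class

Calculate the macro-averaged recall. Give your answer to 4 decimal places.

0.4667

Per-class recall (TP/(TP+FN)):
  NOUN: TP=6, FN=4+2=6 → 6/12 = 0.50000
  VERB: TP=3, FN=2+1=3 → 3/6 = 0.50000
  ADJ: TP=2, FN=2+1=3 → 2/5 = 0.40000
Macro-recall = mean = (0.50000 + 0.50000 + 0.40000) / 3 = 0.4667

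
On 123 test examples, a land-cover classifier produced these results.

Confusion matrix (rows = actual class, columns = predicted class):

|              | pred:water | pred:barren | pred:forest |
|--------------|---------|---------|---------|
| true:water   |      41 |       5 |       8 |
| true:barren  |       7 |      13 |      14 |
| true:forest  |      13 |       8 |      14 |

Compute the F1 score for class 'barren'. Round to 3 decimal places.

0.433

Treat 'barren' as positive and all other classes as negative.
F1 score = 2·TP/(2·TP+FP+FN).
barren: TP=13, FP=5+8=13, FN=7+14=21 → 26/60 = 0.4333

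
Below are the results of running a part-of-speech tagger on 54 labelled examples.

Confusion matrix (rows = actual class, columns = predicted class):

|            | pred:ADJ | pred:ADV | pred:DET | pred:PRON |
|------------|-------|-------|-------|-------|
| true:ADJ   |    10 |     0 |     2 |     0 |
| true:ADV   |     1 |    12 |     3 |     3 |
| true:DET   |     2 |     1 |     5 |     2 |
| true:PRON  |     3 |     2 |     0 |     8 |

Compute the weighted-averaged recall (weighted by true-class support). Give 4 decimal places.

0.6481

Per-class recall (TP/(TP+FN)):
  ADJ: TP=10, FN=0+2+0=2 → 10/12 = 0.83333
  ADV: TP=12, FN=1+3+3=7 → 12/19 = 0.63158
  DET: TP=5, FN=2+1+2=5 → 5/10 = 0.50000
  PRON: TP=8, FN=3+2+0=5 → 8/13 = 0.61538
Weighted-recall = Σ (supportᵢ/N)·recallᵢ with N=54: (12/54)·0.83333 + (19/54)·0.63158 + (10/54)·0.50000 + (13/54)·0.61538 = 0.6481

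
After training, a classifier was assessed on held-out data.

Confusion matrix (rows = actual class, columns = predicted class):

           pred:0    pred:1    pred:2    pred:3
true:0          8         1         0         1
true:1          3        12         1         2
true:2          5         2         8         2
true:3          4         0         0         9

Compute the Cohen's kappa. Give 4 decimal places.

0.5240

Observed agreement pₒ = trace/N = 37/58 = 0.63793
Expected agreement pₑ = Σ (rowᵢ·colᵢ)/N² = (10·20 + 18·15 + 17·9 + 13·14)/58² = 0.23930
κ = (pₒ − pₑ)/(1 − pₑ) = (0.63793 − 0.23930)/(1 − 0.23930) = 0.5240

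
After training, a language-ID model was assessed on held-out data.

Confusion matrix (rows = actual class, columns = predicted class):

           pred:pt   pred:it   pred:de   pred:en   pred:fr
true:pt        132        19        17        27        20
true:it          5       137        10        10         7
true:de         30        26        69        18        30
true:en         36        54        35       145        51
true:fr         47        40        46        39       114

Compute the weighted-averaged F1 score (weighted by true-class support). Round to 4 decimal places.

Per-class F1 score (2·TP/(2·TP+FP+FN)):
  pt: TP=132, FP=5+30+36+47=118, FN=19+17+27+20=83 → 264/465 = 0.56774
  it: TP=137, FP=19+26+54+40=139, FN=5+10+10+7=32 → 274/445 = 0.61573
  de: TP=69, FP=17+10+35+46=108, FN=30+26+18+30=104 → 138/350 = 0.39429
  en: TP=145, FP=27+10+18+39=94, FN=36+54+35+51=176 → 290/560 = 0.51786
  fr: TP=114, FP=20+7+30+51=108, FN=47+40+46+39=172 → 228/508 = 0.44882
Weighted-F1 score = Σ (supportᵢ/N)·F1 scoreᵢ with N=1164: (215/1164)·0.56774 + (169/1164)·0.61573 + (173/1164)·0.39429 + (321/1164)·0.51786 + (286/1164)·0.44882 = 0.5060

0.5060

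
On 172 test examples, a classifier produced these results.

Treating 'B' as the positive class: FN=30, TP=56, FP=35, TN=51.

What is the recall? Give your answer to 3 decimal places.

Recall = TP/(TP+FN) = 56/(56+30) = 56/86 = 0.651

0.651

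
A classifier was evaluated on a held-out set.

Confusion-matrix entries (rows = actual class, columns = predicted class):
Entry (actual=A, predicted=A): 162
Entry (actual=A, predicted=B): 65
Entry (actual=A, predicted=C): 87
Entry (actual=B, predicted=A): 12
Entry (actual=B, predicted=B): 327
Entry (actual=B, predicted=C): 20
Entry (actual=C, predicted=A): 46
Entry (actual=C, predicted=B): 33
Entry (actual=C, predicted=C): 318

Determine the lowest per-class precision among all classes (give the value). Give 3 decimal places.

0.736

Per-class precision (TP/(TP+FP)):
  A: TP=162, FP=12+46=58 → 162/220 = 0.7364
  B: TP=327, FP=65+33=98 → 327/425 = 0.7694
  C: TP=318, FP=87+20=107 → 318/425 = 0.7482
Lowest is class 'A' with precision = 0.736.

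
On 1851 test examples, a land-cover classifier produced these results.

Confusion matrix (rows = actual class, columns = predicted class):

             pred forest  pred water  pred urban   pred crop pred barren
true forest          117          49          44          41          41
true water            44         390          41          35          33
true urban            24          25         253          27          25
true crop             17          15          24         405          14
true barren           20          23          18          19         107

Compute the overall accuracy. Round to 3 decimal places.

Accuracy = trace / total = (117+390+253+405+107=1272) / 1851 = 1272/1851 = 0.687

0.687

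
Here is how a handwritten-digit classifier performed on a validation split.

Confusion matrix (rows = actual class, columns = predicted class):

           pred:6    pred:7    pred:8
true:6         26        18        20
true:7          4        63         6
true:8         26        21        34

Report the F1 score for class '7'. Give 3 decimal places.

0.720

One-vs-rest for '7': TP = diagonal; FP = other classes predicted '7'; FN = '7' predicted as other.
F1 score = 2·TP/(2·TP+FP+FN).
7: TP=63, FP=18+21=39, FN=4+6=10 → 126/175 = 0.7200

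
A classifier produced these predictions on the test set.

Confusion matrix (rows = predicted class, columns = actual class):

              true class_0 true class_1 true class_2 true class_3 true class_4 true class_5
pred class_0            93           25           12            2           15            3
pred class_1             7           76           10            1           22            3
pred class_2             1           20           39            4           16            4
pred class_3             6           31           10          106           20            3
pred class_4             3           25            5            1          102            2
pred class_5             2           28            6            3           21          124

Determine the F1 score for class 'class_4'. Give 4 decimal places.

Take TP from the diagonal, FP from the rest of the 'class_4' prediction marginal, FN from the rest of the 'class_4' actual marginal.
F1 score = 2·TP/(2·TP+FP+FN).
class_4: TP=102, FP=3+25+5+1+2=36, FN=15+22+16+20+21=94 → 204/334 = 0.61078

0.6108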